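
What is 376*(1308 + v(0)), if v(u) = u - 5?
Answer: 489928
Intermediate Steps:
v(u) = -5 + u
376*(1308 + v(0)) = 376*(1308 + (-5 + 0)) = 376*(1308 - 5) = 376*1303 = 489928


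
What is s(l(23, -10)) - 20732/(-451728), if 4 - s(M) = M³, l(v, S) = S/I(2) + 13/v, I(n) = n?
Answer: 125403577993/1374043644 ≈ 91.266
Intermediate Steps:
l(v, S) = S/2 + 13/v
s(M) = 4 - M³
s(l(23, -10)) - 20732/(-451728) = (4 - ((½)*(-10) + 13/23)³) - 20732/(-451728) = (4 - (-5 + 13*(1/23))³) - 20732*(-1)/451728 = (4 - (-5 + 13/23)³) - 1*(-5183/112932) = (4 - (-102/23)³) + 5183/112932 = (4 - 1*(-1061208/12167)) + 5183/112932 = (4 + 1061208/12167) + 5183/112932 = 1109876/12167 + 5183/112932 = 125403577993/1374043644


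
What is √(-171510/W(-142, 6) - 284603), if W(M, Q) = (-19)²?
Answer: I*√102913193/19 ≈ 533.93*I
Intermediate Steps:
W(M, Q) = 361
√(-171510/W(-142, 6) - 284603) = √(-171510/361 - 284603) = √(-102913193/361) = I*√102913193/19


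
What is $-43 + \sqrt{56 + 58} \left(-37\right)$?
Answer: $-43 - 37 \sqrt{114} \approx -438.05$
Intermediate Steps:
$-43 + \sqrt{56 + 58} \left(-37\right) = -43 + \sqrt{114} \left(-37\right) = -43 - 37 \sqrt{114}$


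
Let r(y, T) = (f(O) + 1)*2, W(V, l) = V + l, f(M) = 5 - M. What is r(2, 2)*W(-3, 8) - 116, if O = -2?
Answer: -36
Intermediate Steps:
r(y, T) = 16 (r(y, T) = ((5 - 1*(-2)) + 1)*2 = ((5 + 2) + 1)*2 = (7 + 1)*2 = 8*2 = 16)
r(2, 2)*W(-3, 8) - 116 = 16*(-3 + 8) - 116 = 16*5 - 116 = 80 - 116 = -36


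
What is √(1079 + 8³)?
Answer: √1591 ≈ 39.887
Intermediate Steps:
√(1079 + 8³) = √(1079 + 512) = √1591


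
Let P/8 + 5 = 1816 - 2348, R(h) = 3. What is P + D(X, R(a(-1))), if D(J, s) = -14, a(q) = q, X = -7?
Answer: -4310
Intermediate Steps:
P = -4296 (P = -40 + 8*(1816 - 2348) = -40 + 8*(-532) = -40 - 4256 = -4296)
P + D(X, R(a(-1))) = -4296 - 14 = -4310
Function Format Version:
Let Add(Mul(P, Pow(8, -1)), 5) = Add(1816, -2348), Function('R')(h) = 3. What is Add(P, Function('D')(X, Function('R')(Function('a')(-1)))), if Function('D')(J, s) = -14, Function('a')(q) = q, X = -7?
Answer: -4310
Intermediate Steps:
P = -4296 (P = Add(-40, Mul(8, Add(1816, -2348))) = Add(-40, Mul(8, -532)) = Add(-40, -4256) = -4296)
Add(P, Function('D')(X, Function('R')(Function('a')(-1)))) = Add(-4296, -14) = -4310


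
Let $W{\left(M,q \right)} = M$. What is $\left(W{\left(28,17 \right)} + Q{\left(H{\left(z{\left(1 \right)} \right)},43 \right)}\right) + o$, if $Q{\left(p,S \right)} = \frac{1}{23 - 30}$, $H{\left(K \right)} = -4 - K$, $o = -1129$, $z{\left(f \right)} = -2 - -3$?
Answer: $- \frac{7708}{7} \approx -1101.1$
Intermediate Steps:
$z{\left(f \right)} = 1$ ($z{\left(f \right)} = -2 + 3 = 1$)
$Q{\left(p,S \right)} = - \frac{1}{7}$ ($Q{\left(p,S \right)} = \frac{1}{-7} = - \frac{1}{7}$)
$\left(W{\left(28,17 \right)} + Q{\left(H{\left(z{\left(1 \right)} \right)},43 \right)}\right) + o = \left(28 - \frac{1}{7}\right) - 1129 = \frac{195}{7} - 1129 = - \frac{7708}{7}$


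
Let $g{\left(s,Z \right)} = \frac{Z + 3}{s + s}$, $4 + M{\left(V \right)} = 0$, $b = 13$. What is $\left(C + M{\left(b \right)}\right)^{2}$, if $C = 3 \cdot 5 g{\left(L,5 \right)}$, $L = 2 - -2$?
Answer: $121$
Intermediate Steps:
$L = 4$ ($L = 2 + 2 = 4$)
$M{\left(V \right)} = -4$ ($M{\left(V \right)} = -4 + 0 = -4$)
$g{\left(s,Z \right)} = \frac{3 + Z}{2 s}$
$C = 15$ ($C = 3 \cdot 5 \frac{3 + 5}{2 \cdot 4} = 15 \cdot \frac{1}{2} \cdot \frac{1}{4} \cdot 8 = 15 \cdot 1 = 15$)
$\left(C + M{\left(b \right)}\right)^{2} = \left(15 - 4\right)^{2} = 11^{2} = 121$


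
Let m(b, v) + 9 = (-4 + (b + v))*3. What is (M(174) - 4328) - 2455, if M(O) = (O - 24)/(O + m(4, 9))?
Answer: -217031/32 ≈ -6782.2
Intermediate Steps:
m(b, v) = -21 + 3*b + 3*v (m(b, v) = -9 + (-4 + (b + v))*3 = -9 + (-4 + b + v)*3 = -9 + (-12 + 3*b + 3*v) = -21 + 3*b + 3*v)
M(O) = (-24 + O)/(18 + O) (M(O) = (O - 24)/(O + (-21 + 3*4 + 3*9)) = (-24 + O)/(O + (-21 + 12 + 27)) = (-24 + O)/(O + 18) = (-24 + O)/(18 + O))
(M(174) - 4328) - 2455 = ((-24 + 174)/(18 + 174) - 4328) - 2455 = (150/192 - 4328) - 2455 = ((1/192)*150 - 4328) - 2455 = (25/32 - 4328) - 2455 = -138471/32 - 2455 = -217031/32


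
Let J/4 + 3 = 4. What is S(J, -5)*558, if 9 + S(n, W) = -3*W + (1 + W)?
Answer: 1116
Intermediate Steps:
J = 4 (J = -12 + 4*4 = -12 + 16 = 4)
S(n, W) = -8 - 2*W (S(n, W) = -9 + (-3*W + (1 + W)) = -9 + (1 - 2*W) = -8 - 2*W)
S(J, -5)*558 = (-8 - 2*(-5))*558 = (-8 + 10)*558 = 2*558 = 1116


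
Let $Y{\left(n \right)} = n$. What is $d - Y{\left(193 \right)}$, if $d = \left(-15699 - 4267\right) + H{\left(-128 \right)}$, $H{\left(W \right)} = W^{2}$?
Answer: $-3775$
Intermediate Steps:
$d = -3582$ ($d = \left(-15699 - 4267\right) + \left(-128\right)^{2} = -19966 + 16384 = -3582$)
$d - Y{\left(193 \right)} = -3582 - 193 = -3775$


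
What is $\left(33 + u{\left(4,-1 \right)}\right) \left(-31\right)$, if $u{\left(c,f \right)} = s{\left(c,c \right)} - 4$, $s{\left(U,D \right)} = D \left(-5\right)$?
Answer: $-279$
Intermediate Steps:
$s{\left(U,D \right)} = - 5 D$
$u{\left(c,f \right)} = -4 - 5 c$ ($u{\left(c,f \right)} = - 5 c - 4 = -4 - 5 c$)
$\left(33 + u{\left(4,-1 \right)}\right) \left(-31\right) = \left(33 - 24\right) \left(-31\right) = 9 \left(-31\right) = -279$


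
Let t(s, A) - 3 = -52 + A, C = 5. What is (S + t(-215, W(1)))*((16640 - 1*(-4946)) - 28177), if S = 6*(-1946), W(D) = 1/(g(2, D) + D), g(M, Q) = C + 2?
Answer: 618229209/8 ≈ 7.7279e+7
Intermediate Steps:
g(M, Q) = 7 (g(M, Q) = 5 + 2 = 7)
W(D) = 1/(7 + D)
t(s, A) = -49 + A (t(s, A) = 3 + (-52 + A) = -49 + A)
S = -11676
(S + t(-215, W(1)))*((16640 - 1*(-4946)) - 28177) = (-11676 + (-49 + 1/(7 + 1)))*((16640 - 1*(-4946)) - 28177) = (-11676 + (-49 + 1/8))*((16640 + 4946) - 28177) = (-11676 + (-49 + 1/8))*(21586 - 28177) = (-11676 - 391/8)*(-6591) = -93799/8*(-6591) = 618229209/8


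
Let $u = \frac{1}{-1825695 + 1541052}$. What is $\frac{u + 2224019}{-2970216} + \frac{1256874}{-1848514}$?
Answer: $- \frac{139551879535584446}{97676772898135527} \approx -1.4287$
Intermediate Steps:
$u = - \frac{1}{284643}$ ($u = \frac{1}{-284643} = - \frac{1}{284643} \approx -3.5132 \cdot 10^{-6}$)
$\frac{u + 2224019}{-2970216} + \frac{1256874}{-1848514} = \frac{- \frac{1}{284643} + 2224019}{-2970216} + \frac{1256874}{-1848514} = \frac{633051440216}{284643} \left(- \frac{1}{2970216}\right) + 1256874 \left(- \frac{1}{1848514}\right) = - \frac{79131430027}{105681399111} - \frac{628437}{924257} = - \frac{139551879535584446}{97676772898135527}$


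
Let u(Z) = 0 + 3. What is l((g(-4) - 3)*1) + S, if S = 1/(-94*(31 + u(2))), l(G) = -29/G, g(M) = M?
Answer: 92677/22372 ≈ 4.1425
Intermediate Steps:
u(Z) = 3
S = -1/3196 (S = 1/(-94*(31 + 3)) = 1/(-94*34) = 1/(-3196) = -1/3196 ≈ -0.00031289)
l((g(-4) - 3)*1) + S = -29/(-4 - 3) - 1/3196 = -29/((-7*1)) - 1/3196 = -29/(-7) - 1/3196 = -29*(-1/7) - 1/3196 = 29/7 - 1/3196 = 92677/22372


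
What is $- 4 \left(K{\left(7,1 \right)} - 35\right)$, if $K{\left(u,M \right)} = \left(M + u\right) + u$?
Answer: $80$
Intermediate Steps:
$K{\left(u,M \right)} = M + 2 u$
$- 4 \left(K{\left(7,1 \right)} - 35\right) = - 4 \left(\left(1 + 2 \cdot 7\right) - 35\right) = - 4 \left(\left(1 + 14\right) - 35\right) = - 4 \left(15 - 35\right) = \left(-4\right) \left(-20\right) = 80$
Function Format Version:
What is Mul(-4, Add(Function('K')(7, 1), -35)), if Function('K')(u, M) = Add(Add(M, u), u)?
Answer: 80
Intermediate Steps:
Function('K')(u, M) = Add(M, Mul(2, u))
Mul(-4, Add(Function('K')(7, 1), -35)) = Mul(-4, Add(Add(1, Mul(2, 7)), -35)) = Mul(-4, Add(Add(1, 14), -35)) = Mul(-4, Add(15, -35)) = Mul(-4, -20) = 80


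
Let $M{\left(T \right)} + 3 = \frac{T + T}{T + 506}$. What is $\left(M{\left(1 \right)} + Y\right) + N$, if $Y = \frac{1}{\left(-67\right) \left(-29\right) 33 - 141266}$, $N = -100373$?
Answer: $- \frac{3926059433117}{39113529} \approx -1.0038 \cdot 10^{5}$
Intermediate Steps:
$M{\left(T \right)} = -3 + \frac{2 T}{506 + T}$ ($M{\left(T \right)} = -3 + \frac{T + T}{T + 506} = -3 + \frac{2 T}{506 + T}$)
$Y = - \frac{1}{77147}$ ($Y = \frac{1}{1943 \cdot 33 - 141266} = \frac{1}{64119 - 141266} = \frac{1}{-77147} = - \frac{1}{77147} \approx -1.2962 \cdot 10^{-5}$)
$\left(M{\left(1 \right)} + Y\right) + N = \left(\frac{-1518 - 1}{506 + 1} - \frac{1}{77147}\right) - 100373 = \left(\frac{-1518 - 1}{507} - \frac{1}{77147}\right) - 100373 = \left(\frac{1}{507} \left(-1519\right) - \frac{1}{77147}\right) - 100373 = \left(- \frac{1519}{507} - \frac{1}{77147}\right) - 100373 = - \frac{117186800}{39113529} - 100373 = - \frac{3926059433117}{39113529}$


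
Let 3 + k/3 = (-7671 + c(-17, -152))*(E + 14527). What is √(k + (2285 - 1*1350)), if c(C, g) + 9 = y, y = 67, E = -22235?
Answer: √176043938 ≈ 13268.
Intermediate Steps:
c(C, g) = 58 (c(C, g) = -9 + 67 = 58)
k = 176043003 (k = -9 + 3*((-7671 + 58)*(-22235 + 14527)) = -9 + 3*(-7613*(-7708)) = -9 + 3*58681004 = -9 + 176043012 = 176043003)
√(k + (2285 - 1*1350)) = √(176043003 + (2285 - 1*1350)) = √(176043003 + (2285 - 1350)) = √(176043003 + 935) = √176043938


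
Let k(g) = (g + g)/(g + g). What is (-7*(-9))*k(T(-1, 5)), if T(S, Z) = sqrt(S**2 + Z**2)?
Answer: 63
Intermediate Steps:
k(g) = 1 (k(g) = (2*g)/((2*g)) = (2*g)*(1/(2*g)) = 1)
(-7*(-9))*k(T(-1, 5)) = -7*(-9)*1 = 63*1 = 63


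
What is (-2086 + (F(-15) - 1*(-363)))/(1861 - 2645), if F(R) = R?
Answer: 869/392 ≈ 2.2168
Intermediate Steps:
(-2086 + (F(-15) - 1*(-363)))/(1861 - 2645) = (-2086 + (-15 - 1*(-363)))/(1861 - 2645) = (-2086 + (-15 + 363))/(-784) = (-2086 + 348)*(-1/784) = -1738*(-1/784) = 869/392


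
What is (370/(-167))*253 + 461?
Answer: -16623/167 ≈ -99.539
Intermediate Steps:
(370/(-167))*253 + 461 = (370*(-1/167))*253 + 461 = -370/167*253 + 461 = -93610/167 + 461 = -16623/167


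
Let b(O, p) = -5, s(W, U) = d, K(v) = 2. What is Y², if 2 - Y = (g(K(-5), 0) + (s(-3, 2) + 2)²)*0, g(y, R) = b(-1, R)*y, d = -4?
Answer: 4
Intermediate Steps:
s(W, U) = -4
g(y, R) = -5*y
Y = 2 (Y = 2 - (-5*2 + (-4 + 2)²)*0 = 2 - (-10 + (-2)²)*0 = 2 - (-10 + 4)*0 = 2 - (-6)*0 = 2 - 1*0 = 2 + 0 = 2)
Y² = 2² = 4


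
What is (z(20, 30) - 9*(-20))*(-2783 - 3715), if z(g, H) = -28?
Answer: -987696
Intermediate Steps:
(z(20, 30) - 9*(-20))*(-2783 - 3715) = (-28 - 9*(-20))*(-2783 - 3715) = (-28 + 180)*(-6498) = 152*(-6498) = -987696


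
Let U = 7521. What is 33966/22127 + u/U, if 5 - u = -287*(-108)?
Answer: -3947519/1526763 ≈ -2.5855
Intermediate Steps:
u = -30991 (u = 5 - (-287)*(-108) = 5 - 1*30996 = 5 - 30996 = -30991)
33966/22127 + u/U = 33966/22127 - 30991/7521 = -3947519/1526763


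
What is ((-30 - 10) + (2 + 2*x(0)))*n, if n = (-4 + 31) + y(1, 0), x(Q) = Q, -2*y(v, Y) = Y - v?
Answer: -1045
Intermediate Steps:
y(v, Y) = v/2 - Y/2 (y(v, Y) = -(Y - v)/2 = v/2 - Y/2)
n = 55/2 (n = (-4 + 31) + ((1/2)*1 - 1/2*0) = 27 + (1/2 + 0) = 27 + 1/2 = 55/2 ≈ 27.500)
((-30 - 10) + (2 + 2*x(0)))*n = ((-30 - 10) + (2 + 2*0))*(55/2) = (-40 + (2 + 0))*(55/2) = (-40 + 2)*(55/2) = -38*55/2 = -1045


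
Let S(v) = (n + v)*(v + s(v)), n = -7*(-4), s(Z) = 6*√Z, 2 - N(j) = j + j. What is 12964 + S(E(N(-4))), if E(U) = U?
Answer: 13344 + 228*√10 ≈ 14065.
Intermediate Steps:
N(j) = 2 - 2*j (N(j) = 2 - (j + j) = 2 - 2*j)
n = 28
S(v) = (28 + v)*(v + 6*√v)
12964 + S(E(N(-4))) = 12964 + ((2 - 2*(-4))² + 6*(2 - 2*(-4))^(3/2) + 28*(2 - 2*(-4)) + 168*√(2 - 2*(-4))) = 12964 + ((2 + 8)² + 6*(2 + 8)^(3/2) + 28*(2 + 8) + 168*√(2 + 8)) = 12964 + (10² + 6*10^(3/2) + 28*10 + 168*√10) = 12964 + (100 + 6*(10*√10) + 280 + 168*√10) = 12964 + (100 + 60*√10 + 280 + 168*√10) = 12964 + (380 + 228*√10) = 13344 + 228*√10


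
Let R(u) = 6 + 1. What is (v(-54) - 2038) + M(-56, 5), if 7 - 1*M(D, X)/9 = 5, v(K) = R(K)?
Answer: -2013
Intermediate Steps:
R(u) = 7
v(K) = 7
M(D, X) = 18 (M(D, X) = 63 - 9*5 = 63 - 45 = 18)
(v(-54) - 2038) + M(-56, 5) = (7 - 2038) + 18 = -2031 + 18 = -2013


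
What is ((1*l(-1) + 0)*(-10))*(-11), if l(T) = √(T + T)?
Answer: 110*I*√2 ≈ 155.56*I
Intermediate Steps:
l(T) = √2*√T (l(T) = √(2*T) = √2*√T)
((1*l(-1) + 0)*(-10))*(-11) = ((1*(√2*√(-1)) + 0)*(-10))*(-11) = ((1*(√2*I) + 0)*(-10))*(-11) = ((1*(I*√2) + 0)*(-10))*(-11) = ((I*√2 + 0)*(-10))*(-11) = ((I*√2)*(-10))*(-11) = -10*I*√2*(-11) = 110*I*√2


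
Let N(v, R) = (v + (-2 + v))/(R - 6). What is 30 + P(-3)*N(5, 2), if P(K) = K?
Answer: 36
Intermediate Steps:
N(v, R) = (-2 + 2*v)/(-6 + R)
30 + P(-3)*N(5, 2) = 30 - 6*(-1 + 5)/(-6 + 2) = 30 - 6*4/(-4) = 30 - 6*(-1)*4/4 = 30 - 3*(-2) = 30 + 6 = 36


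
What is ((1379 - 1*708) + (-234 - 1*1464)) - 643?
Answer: -1670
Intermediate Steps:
((1379 - 1*708) + (-234 - 1*1464)) - 643 = ((1379 - 708) + (-234 - 1464)) - 643 = (671 - 1698) - 643 = -1027 - 643 = -1670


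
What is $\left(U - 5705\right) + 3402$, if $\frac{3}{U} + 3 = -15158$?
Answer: $- \frac{34915786}{15161} \approx -2303.0$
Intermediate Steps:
$U = - \frac{3}{15161}$ ($U = \frac{3}{-3 - 15158} = \frac{3}{-15161} = 3 \left(- \frac{1}{15161}\right) = - \frac{3}{15161} \approx -0.00019788$)
$\left(U - 5705\right) + 3402 = \left(- \frac{3}{15161} - 5705\right) + 3402 = - \frac{86493508}{15161} + 3402 = - \frac{34915786}{15161}$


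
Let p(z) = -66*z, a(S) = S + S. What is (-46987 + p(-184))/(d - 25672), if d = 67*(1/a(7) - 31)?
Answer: 487802/388419 ≈ 1.2559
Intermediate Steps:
a(S) = 2*S
d = -29011/14 (d = 67*(1/(2*7) - 31) = 67*(1/14 - 31) = 67*(-433/14) = -29011/14 ≈ -2072.2)
(-46987 + p(-184))/(d - 25672) = (-46987 - 66*(-184))/(-29011/14 - 25672) = (-46987 + 12144)/(-388419/14) = -34843*(-14/388419) = 487802/388419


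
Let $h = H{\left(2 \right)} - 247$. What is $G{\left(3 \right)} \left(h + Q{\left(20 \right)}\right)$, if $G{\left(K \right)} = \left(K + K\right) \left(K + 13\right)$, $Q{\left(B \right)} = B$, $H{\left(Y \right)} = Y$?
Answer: $-21600$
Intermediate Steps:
$G{\left(K \right)} = 2 K \left(13 + K\right)$
$h = -245$ ($h = 2 - 247 = -245$)
$G{\left(3 \right)} \left(h + Q{\left(20 \right)}\right) = 2 \cdot 3 \left(13 + 3\right) \left(-245 + 20\right) = 2 \cdot 3 \cdot 16 \left(-225\right) = 96 \left(-225\right) = -21600$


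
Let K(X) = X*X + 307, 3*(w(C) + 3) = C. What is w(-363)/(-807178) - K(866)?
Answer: -9767673995/13019 ≈ -7.5026e+5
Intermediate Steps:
w(C) = -3 + C/3
K(X) = 307 + X² (K(X) = X² + 307 = 307 + X²)
w(-363)/(-807178) - K(866) = (-3 + (⅓)*(-363))/(-807178) - (307 + 866²) = (-3 - 121)*(-1/807178) - (307 + 749956) = -124*(-1/807178) - 1*750263 = 2/13019 - 750263 = -9767673995/13019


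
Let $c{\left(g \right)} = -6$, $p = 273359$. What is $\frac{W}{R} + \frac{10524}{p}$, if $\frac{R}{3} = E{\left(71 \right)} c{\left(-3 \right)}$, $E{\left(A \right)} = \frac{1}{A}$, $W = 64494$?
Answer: $- \frac{69540605563}{273359} \approx -2.5439 \cdot 10^{5}$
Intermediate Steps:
$R = - \frac{18}{71}$ ($R = 3 \cdot \frac{1}{71} \left(-6\right) = 3 \left(- \frac{6}{71}\right) = - \frac{18}{71} \approx -0.25352$)
$\frac{W}{R} + \frac{10524}{p} = \frac{64494}{- \frac{18}{71}} + \frac{10524}{273359} = 64494 \left(- \frac{71}{18}\right) + 10524 \cdot \frac{1}{273359} = -254393 + \frac{10524}{273359} = - \frac{69540605563}{273359}$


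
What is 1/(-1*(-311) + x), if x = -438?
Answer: -1/127 ≈ -0.0078740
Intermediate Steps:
1/(-1*(-311) + x) = 1/(-1*(-311) - 438) = 1/(311 - 438) = 1/(-127) = -1/127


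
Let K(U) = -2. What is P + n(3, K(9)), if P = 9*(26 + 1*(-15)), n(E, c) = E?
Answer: 102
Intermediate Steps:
P = 99 (P = 9*(26 - 15) = 9*11 = 99)
P + n(3, K(9)) = 99 + 3 = 102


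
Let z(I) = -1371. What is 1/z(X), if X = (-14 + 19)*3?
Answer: -1/1371 ≈ -0.00072939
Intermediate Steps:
X = 15 (X = 5*3 = 15)
1/z(X) = 1/(-1371) = -1/1371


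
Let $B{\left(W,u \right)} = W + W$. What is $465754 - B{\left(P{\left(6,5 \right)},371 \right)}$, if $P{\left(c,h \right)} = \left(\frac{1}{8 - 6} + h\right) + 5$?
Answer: $465733$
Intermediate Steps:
$P{\left(c,h \right)} = \frac{11}{2} + h$ ($P{\left(c,h \right)} = \left(\frac{1}{2} + h\right) + 5 = \frac{11}{2} + h$)
$B{\left(W,u \right)} = 2 W$
$465754 - B{\left(P{\left(6,5 \right)},371 \right)} = 465754 - 2 \left(\frac{11}{2} + 5\right) = 465754 - 2 \cdot \frac{21}{2} = 465754 - 21 = 465733$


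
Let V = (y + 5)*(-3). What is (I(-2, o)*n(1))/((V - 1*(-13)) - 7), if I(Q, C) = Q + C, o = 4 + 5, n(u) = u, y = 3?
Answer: -7/18 ≈ -0.38889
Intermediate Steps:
V = -24 (V = (3 + 5)*(-3) = 8*(-3) = -24)
o = 9
I(Q, C) = C + Q
(I(-2, o)*n(1))/((V - 1*(-13)) - 7) = ((9 - 2)*1)/((-24 - 1*(-13)) - 7) = (7*1)/((-24 + 13) - 7) = 7/(-11 - 7) = 7/(-18) = 7*(-1/18) = -7/18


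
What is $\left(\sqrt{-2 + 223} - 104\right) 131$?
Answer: $-13624 + 131 \sqrt{221} \approx -11677.0$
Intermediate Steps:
$\left(\sqrt{-2 + 223} - 104\right) 131 = \left(\sqrt{221} - 104\right) 131 = \left(-104 + \sqrt{221}\right) 131 = -13624 + 131 \sqrt{221}$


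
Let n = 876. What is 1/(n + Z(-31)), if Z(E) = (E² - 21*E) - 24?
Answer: 1/2464 ≈ 0.00040584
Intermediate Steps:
Z(E) = -24 + E² - 21*E
1/(n + Z(-31)) = 1/(876 + (-24 + (-31)² - 21*(-31))) = 1/(876 + (-24 + 961 + 651)) = 1/(876 + 1588) = 1/2464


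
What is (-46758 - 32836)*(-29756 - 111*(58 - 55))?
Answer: 2394903866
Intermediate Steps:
(-46758 - 32836)*(-29756 - 111*(58 - 55)) = -79594*(-29756 - 111*3) = -79594*(-29756 - 333) = -79594*(-30089) = 2394903866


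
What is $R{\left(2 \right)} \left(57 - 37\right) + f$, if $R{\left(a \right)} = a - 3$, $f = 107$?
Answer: $87$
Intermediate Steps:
$R{\left(a \right)} = -3 + a$ ($R{\left(a \right)} = a - 3 = -3 + a$)
$R{\left(2 \right)} \left(57 - 37\right) + f = \left(-3 + 2\right) \left(57 - 37\right) + 107 = \left(-1\right) 20 + 107 = -20 + 107 = 87$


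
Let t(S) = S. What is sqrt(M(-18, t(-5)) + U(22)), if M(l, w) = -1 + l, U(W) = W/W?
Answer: 3*I*sqrt(2) ≈ 4.2426*I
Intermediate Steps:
U(W) = 1
sqrt(M(-18, t(-5)) + U(22)) = sqrt((-1 - 18) + 1) = sqrt(-19 + 1) = sqrt(-18) = 3*I*sqrt(2)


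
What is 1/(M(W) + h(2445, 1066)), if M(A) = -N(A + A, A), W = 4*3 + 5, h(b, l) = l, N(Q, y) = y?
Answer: 1/1049 ≈ 0.00095329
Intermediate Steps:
W = 17 (W = 12 + 5 = 17)
M(A) = -A
1/(M(W) + h(2445, 1066)) = 1/(-1*17 + 1066) = 1/(-17 + 1066) = 1/1049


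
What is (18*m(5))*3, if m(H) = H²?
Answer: 1350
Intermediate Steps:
(18*m(5))*3 = (18*5²)*3 = (18*25)*3 = 450*3 = 1350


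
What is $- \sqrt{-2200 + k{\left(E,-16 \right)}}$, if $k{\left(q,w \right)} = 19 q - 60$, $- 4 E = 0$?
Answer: $- 2 i \sqrt{565} \approx - 47.539 i$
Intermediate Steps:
$E = 0$ ($E = \left(- \frac{1}{4}\right) 0 = 0$)
$k{\left(q,w \right)} = -60 + 19 q$
$- \sqrt{-2200 + k{\left(E,-16 \right)}} = - \sqrt{-2200 + \left(-60 + 19 \cdot 0\right)} = - \sqrt{-2200 + \left(-60 + 0\right)} = - \sqrt{-2200 - 60} = - \sqrt{-2260} = - 2 i \sqrt{565}$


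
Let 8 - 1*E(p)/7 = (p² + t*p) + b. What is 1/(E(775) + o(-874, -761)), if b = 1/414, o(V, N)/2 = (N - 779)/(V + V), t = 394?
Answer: -7866/49884341227 ≈ -1.5768e-7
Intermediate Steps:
o(V, N) = (-779 + N)/V (o(V, N) = 2*((N - 779)/(V + V)) = 2*((-779 + N)/((2*V))) = 2*((-779 + N)*(1/(2*V))) = 2*((-779 + N)/(2*V)) = (-779 + N)/V)
b = 1/414 ≈ 0.0024155
E(p) = 23177/414 - 2758*p - 7*p² (E(p) = 56 - 7*((p² + 394*p) + 1/414) = 56 - 7*(1/414 + p² + 394*p) = 56 + (-7/414 - 2758*p - 7*p²) = 23177/414 - 2758*p - 7*p²)
1/(E(775) + o(-874, -761)) = 1/((23177/414 - 2758*775 - 7*775²) + (-779 - 761)/(-874)) = 1/((23177/414 - 2137450 - 7*600625) - 1/874*(-1540)) = 1/((23177/414 - 2137450 - 4204375) + 770/437) = 1/(-2625492373/414 + 770/437) = 1/(-49884341227/7866) = -7866/49884341227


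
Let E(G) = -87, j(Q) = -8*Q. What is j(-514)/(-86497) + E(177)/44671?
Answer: -191212391/3863907487 ≈ -0.049487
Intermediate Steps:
j(-514)/(-86497) + E(177)/44671 = -8*(-514)/(-86497) - 87/44671 = 4112*(-1/86497) - 87*1/44671 = -4112/86497 - 87/44671 = -191212391/3863907487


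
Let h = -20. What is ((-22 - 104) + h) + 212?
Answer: 66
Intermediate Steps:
((-22 - 104) + h) + 212 = ((-22 - 104) - 20) + 212 = (-126 - 20) + 212 = -146 + 212 = 66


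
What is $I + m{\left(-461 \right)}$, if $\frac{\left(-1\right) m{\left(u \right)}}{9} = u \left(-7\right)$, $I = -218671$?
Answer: $-247714$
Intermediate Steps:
$m{\left(u \right)} = 63 u$ ($m{\left(u \right)} = - 9 u \left(-7\right) = - 9 \left(- 7 u\right) = 63 u$)
$I + m{\left(-461 \right)} = -218671 + 63 \left(-461\right) = -218671 - 29043 = -247714$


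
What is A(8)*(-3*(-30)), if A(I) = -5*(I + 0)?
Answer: -3600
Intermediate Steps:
A(I) = -5*I
A(8)*(-3*(-30)) = (-5*8)*(-3*(-30)) = -40*90 = -3600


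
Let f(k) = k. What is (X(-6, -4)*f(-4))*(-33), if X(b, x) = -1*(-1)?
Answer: 132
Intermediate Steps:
X(b, x) = 1
(X(-6, -4)*f(-4))*(-33) = (1*(-4))*(-33) = -4*(-33) = 132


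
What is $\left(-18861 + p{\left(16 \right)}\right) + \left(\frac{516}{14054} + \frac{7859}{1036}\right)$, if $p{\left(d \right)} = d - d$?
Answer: $- \frac{137252059411}{7279972} \approx -18853.0$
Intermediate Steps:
$p{\left(d \right)} = 0$
$\left(-18861 + p{\left(16 \right)}\right) + \left(\frac{516}{14054} + \frac{7859}{1036}\right) = \left(-18861 + 0\right) + \left(\frac{516}{14054} + \frac{7859}{1036}\right) = -18861 + \left(516 \cdot \frac{1}{14054} + 7859 \cdot \frac{1}{1036}\right) = -18861 + \left(\frac{258}{7027} + \frac{7859}{1036}\right) = -18861 + \frac{55492481}{7279972} = - \frac{137252059411}{7279972}$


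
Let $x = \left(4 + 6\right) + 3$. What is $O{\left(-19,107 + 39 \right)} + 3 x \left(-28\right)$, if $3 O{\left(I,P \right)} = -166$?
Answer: $- \frac{3442}{3} \approx -1147.3$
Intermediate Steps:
$O{\left(I,P \right)} = - \frac{166}{3}$ ($O{\left(I,P \right)} = \frac{1}{3} \left(-166\right) = - \frac{166}{3}$)
$x = 13$ ($x = 10 + 3 = 13$)
$O{\left(-19,107 + 39 \right)} + 3 x \left(-28\right) = - \frac{166}{3} + 3 \cdot 13 \left(-28\right) = - \frac{166}{3} + 39 \left(-28\right) = - \frac{166}{3} - 1092 = - \frac{3442}{3}$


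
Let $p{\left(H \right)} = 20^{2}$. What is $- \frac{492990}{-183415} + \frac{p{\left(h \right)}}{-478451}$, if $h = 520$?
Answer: $\frac{47159638498}{17551018033} \approx 2.687$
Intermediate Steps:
$p{\left(H \right)} = 400$
$- \frac{492990}{-183415} + \frac{p{\left(h \right)}}{-478451} = - \frac{492990}{-183415} + \frac{400}{-478451} = \left(-492990\right) \left(- \frac{1}{183415}\right) + 400 \left(- \frac{1}{478451}\right) = \frac{98598}{36683} - \frac{400}{478451} = \frac{47159638498}{17551018033}$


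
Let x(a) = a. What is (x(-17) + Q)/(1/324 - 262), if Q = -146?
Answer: 52812/84887 ≈ 0.62214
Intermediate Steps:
(x(-17) + Q)/(1/324 - 262) = (-17 - 146)/(1/324 - 262) = -163/(1/324 - 262) = -163/(-84887/324) = -163*(-324/84887) = 52812/84887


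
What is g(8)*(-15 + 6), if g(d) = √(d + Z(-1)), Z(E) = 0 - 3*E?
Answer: -9*√11 ≈ -29.850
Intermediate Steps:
Z(E) = -3*E
g(d) = √(3 + d) (g(d) = √(d - 3*(-1)) = √(d + 3) = √(3 + d))
g(8)*(-15 + 6) = √(3 + 8)*(-15 + 6) = √11*(-9) = -9*√11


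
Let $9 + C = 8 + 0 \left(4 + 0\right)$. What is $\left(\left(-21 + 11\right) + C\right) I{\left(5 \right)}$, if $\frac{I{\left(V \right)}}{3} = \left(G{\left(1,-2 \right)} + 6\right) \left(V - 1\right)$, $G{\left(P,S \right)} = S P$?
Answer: $-528$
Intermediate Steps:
$G{\left(P,S \right)} = P S$
$I{\left(V \right)} = -12 + 12 V$ ($I{\left(V \right)} = 3 \left(1 \left(-2\right) + 6\right) \left(V - 1\right) = 3 \left(-2 + 6\right) \left(-1 + V\right) = 3 \cdot 4 \left(-1 + V\right) = 3 \left(-4 + 4 V\right) = -12 + 12 V$)
$C = -1$ ($C = -9 + \left(8 + 0 \left(4 + 0\right)\right) = -9 + \left(8 + 0 \cdot 4\right) = -9 + \left(8 + 0\right) = -9 + 8 = -1$)
$\left(\left(-21 + 11\right) + C\right) I{\left(5 \right)} = \left(\left(-21 + 11\right) - 1\right) \left(-12 + 12 \cdot 5\right) = \left(-10 - 1\right) \left(-12 + 60\right) = \left(-11\right) 48 = -528$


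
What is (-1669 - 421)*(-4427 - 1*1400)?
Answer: 12178430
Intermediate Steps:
(-1669 - 421)*(-4427 - 1*1400) = -2090*(-4427 - 1400) = -2090*(-5827) = 12178430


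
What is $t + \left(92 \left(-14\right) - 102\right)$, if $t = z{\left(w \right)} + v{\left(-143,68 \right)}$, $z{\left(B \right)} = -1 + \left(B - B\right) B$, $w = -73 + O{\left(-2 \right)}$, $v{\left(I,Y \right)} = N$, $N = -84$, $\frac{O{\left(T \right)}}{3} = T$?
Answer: $-1475$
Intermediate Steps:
$O{\left(T \right)} = 3 T$
$v{\left(I,Y \right)} = -84$
$w = -79$ ($w = -73 + 3 \left(-2\right) = -73 - 6 = -79$)
$z{\left(B \right)} = -1$ ($z{\left(B \right)} = -1 + 0 B = -1 + 0 = -1$)
$t = -85$ ($t = -1 - 84 = -85$)
$t + \left(92 \left(-14\right) - 102\right) = -85 + \left(92 \left(-14\right) - 102\right) = -85 - 1390 = -1475$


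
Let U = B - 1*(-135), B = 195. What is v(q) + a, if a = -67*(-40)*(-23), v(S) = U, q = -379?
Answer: -61310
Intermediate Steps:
U = 330 (U = 195 - 1*(-135) = 195 + 135 = 330)
v(S) = 330
a = -61640 (a = 2680*(-23) = -61640)
v(q) + a = 330 - 61640 = -61310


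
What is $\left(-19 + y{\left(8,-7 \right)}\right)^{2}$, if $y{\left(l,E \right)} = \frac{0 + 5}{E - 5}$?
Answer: $\frac{54289}{144} \approx 377.01$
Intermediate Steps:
$y{\left(l,E \right)} = \frac{5}{-5 + E}$
$\left(-19 + y{\left(8,-7 \right)}\right)^{2} = \left(-19 + \frac{5}{-5 - 7}\right)^{2} = \left(-19 + \frac{5}{-12}\right)^{2} = \left(-19 + 5 \left(- \frac{1}{12}\right)\right)^{2} = \left(-19 - \frac{5}{12}\right)^{2} = \left(- \frac{233}{12}\right)^{2} = \frac{54289}{144}$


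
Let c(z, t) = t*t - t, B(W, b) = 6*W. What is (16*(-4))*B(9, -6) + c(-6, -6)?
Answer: -3414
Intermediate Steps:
c(z, t) = t² - t
(16*(-4))*B(9, -6) + c(-6, -6) = (16*(-4))*(6*9) - 6*(-1 - 6) = -64*54 - 6*(-7) = -3456 + 42 = -3414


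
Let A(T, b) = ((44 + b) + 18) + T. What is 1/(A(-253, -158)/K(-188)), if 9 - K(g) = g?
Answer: -197/349 ≈ -0.56447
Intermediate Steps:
K(g) = 9 - g
A(T, b) = 62 + T + b (A(T, b) = (62 + b) + T = 62 + T + b)
1/(A(-253, -158)/K(-188)) = 1/((62 - 253 - 158)/(9 - 1*(-188))) = 1/(-349/(9 + 188)) = 1/(-349/197) = -197/349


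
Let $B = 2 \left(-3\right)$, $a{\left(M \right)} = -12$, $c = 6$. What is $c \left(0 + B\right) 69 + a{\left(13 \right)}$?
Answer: $-2496$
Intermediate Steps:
$B = -6$
$c \left(0 + B\right) 69 + a{\left(13 \right)} = 6 \left(0 - 6\right) 69 - 12 = 6 \left(-6\right) 69 - 12 = \left(-36\right) 69 - 12 = -2484 - 12 = -2496$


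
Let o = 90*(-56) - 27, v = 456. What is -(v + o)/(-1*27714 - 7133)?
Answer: -4611/34847 ≈ -0.13232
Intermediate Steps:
o = -5067 (o = -5040 - 27 = -5067)
-(v + o)/(-1*27714 - 7133) = -(456 - 5067)/(-1*27714 - 7133) = -(-4611)/(-27714 - 7133) = -(-4611)/(-34847) = -(-4611)*(-1)/34847 = -1*4611/34847 = -4611/34847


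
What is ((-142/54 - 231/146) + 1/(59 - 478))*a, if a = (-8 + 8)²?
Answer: 0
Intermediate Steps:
a = 0 (a = 0² = 0)
((-142/54 - 231/146) + 1/(59 - 478))*a = ((-142/54 - 231/146) + 1/(59 - 478))*0 = ((-142*1/54 - 231*1/146) + 1/(-419))*0 = ((-71/27 - 231/146) - 1/419)*0 = (-16603/3942 - 1/419)*0 = -6960599/1651698*0 = 0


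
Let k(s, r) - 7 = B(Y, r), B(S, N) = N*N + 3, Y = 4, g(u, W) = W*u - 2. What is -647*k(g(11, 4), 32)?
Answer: -668998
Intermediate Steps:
g(u, W) = -2 + W*u
B(S, N) = 3 + N² (B(S, N) = N² + 3 = 3 + N²)
k(s, r) = 10 + r² (k(s, r) = 7 + (3 + r²) = 10 + r²)
-647*k(g(11, 4), 32) = -647*(10 + 32²) = -647*(10 + 1024) = -647*1034 = -668998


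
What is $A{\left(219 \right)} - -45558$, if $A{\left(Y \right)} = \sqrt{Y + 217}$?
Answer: $45558 + 2 \sqrt{109} \approx 45579.0$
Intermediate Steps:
$A{\left(Y \right)} = \sqrt{217 + Y}$
$A{\left(219 \right)} - -45558 = \sqrt{217 + 219} - -45558 = \sqrt{436} + 45558 = 2 \sqrt{109} + 45558 = 45558 + 2 \sqrt{109}$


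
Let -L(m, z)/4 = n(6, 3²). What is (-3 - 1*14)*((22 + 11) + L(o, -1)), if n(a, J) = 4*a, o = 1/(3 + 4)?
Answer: 1071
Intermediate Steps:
o = ⅐ (o = 1/7 = ⅐ ≈ 0.14286)
L(m, z) = -96 (L(m, z) = -16*6 = -4*24 = -96)
(-3 - 1*14)*((22 + 11) + L(o, -1)) = (-3 - 1*14)*((22 + 11) - 96) = (-3 - 14)*(33 - 96) = -17*(-63) = 1071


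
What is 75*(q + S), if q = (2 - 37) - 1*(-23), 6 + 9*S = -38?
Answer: -3800/3 ≈ -1266.7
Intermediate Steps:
S = -44/9 (S = -2/3 + (1/9)*(-38) = -2/3 - 38/9 = -44/9 ≈ -4.8889)
q = -12 (q = -35 + 23 = -12)
75*(q + S) = 75*(-12 - 44/9) = 75*(-152/9) = -3800/3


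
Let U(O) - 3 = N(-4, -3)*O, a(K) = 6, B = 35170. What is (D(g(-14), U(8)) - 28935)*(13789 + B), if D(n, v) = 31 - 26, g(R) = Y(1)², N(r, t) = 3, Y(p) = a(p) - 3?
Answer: -1416383870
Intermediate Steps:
Y(p) = 3 (Y(p) = 6 - 3 = 3)
g(R) = 9 (g(R) = 3² = 9)
U(O) = 3 + 3*O
D(n, v) = 5
(D(g(-14), U(8)) - 28935)*(13789 + B) = (5 - 28935)*(13789 + 35170) = -28930*48959 = -1416383870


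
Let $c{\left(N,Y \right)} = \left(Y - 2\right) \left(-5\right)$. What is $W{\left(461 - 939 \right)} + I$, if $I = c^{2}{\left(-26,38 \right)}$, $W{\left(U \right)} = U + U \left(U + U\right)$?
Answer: $488890$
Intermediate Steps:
$c{\left(N,Y \right)} = 10 - 5 Y$ ($c{\left(N,Y \right)} = \left(-2 + Y\right) \left(-5\right) = 10 - 5 Y$)
$W{\left(U \right)} = U + 2 U^{2}$ ($W{\left(U \right)} = U + U 2 U = U + 2 U^{2}$)
$I = 32400$ ($I = \left(10 - 190\right)^{2} = \left(-180\right)^{2} = 32400$)
$W{\left(461 - 939 \right)} + I = \left(461 - 939\right) \left(1 + 2 \left(461 - 939\right)\right) + 32400 = - 478 \left(1 + 2 \left(-478\right)\right) + 32400 = - 478 \left(1 - 956\right) + 32400 = \left(-478\right) \left(-955\right) + 32400 = 456490 + 32400 = 488890$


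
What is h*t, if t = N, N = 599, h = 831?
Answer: 497769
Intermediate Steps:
t = 599
h*t = 831*599 = 497769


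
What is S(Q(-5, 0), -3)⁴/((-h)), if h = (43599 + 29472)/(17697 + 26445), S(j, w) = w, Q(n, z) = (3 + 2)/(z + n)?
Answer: -397278/8119 ≈ -48.932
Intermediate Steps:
Q(n, z) = 5/(n + z)
h = 24357/14714 (h = 73071/44142 = 73071*(1/44142) = 24357/14714 ≈ 1.6554)
S(Q(-5, 0), -3)⁴/((-h)) = (-3)⁴/((-1*24357/14714)) = 81/(-24357/14714) = 81*(-14714/24357) = -397278/8119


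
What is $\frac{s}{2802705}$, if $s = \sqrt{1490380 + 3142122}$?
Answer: $\frac{\sqrt{4632502}}{2802705} \approx 0.00076795$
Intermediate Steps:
$s = \sqrt{4632502} \approx 2152.3$
$\frac{s}{2802705} = \frac{\sqrt{4632502}}{2802705}$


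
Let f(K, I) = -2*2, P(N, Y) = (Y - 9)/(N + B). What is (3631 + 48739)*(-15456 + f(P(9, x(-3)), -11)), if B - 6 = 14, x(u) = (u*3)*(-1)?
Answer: -809640200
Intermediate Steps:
x(u) = -3*u (x(u) = (3*u)*(-1) = -3*u)
B = 20 (B = 6 + 14 = 20)
P(N, Y) = (-9 + Y)/(20 + N) (P(N, Y) = (Y - 9)/(N + 20) = (-9 + Y)/(20 + N))
f(K, I) = -4
(3631 + 48739)*(-15456 + f(P(9, x(-3)), -11)) = (3631 + 48739)*(-15456 - 4) = 52370*(-15460) = -809640200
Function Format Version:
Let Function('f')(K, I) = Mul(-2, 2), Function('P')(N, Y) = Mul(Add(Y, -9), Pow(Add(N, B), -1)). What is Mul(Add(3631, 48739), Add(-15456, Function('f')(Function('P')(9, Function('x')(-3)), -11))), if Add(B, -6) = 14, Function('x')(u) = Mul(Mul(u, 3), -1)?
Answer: -809640200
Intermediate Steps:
Function('x')(u) = Mul(-3, u) (Function('x')(u) = Mul(Mul(3, u), -1) = Mul(-3, u))
B = 20 (B = Add(6, 14) = 20)
Function('P')(N, Y) = Mul(Pow(Add(20, N), -1), Add(-9, Y)) (Function('P')(N, Y) = Mul(Add(Y, -9), Pow(Add(N, 20), -1)) = Mul(Add(-9, Y), Pow(Add(20, N), -1)) = Mul(Pow(Add(20, N), -1), Add(-9, Y)))
Function('f')(K, I) = -4
Mul(Add(3631, 48739), Add(-15456, Function('f')(Function('P')(9, Function('x')(-3)), -11))) = Mul(Add(3631, 48739), Add(-15456, -4)) = Mul(52370, -15460) = -809640200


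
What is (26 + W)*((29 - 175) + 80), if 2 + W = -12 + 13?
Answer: -1650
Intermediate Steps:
W = -1 (W = -2 + (-12 + 13) = -2 + 1 = -1)
(26 + W)*((29 - 175) + 80) = (26 - 1)*((29 - 175) + 80) = 25*(-146 + 80) = 25*(-66) = -1650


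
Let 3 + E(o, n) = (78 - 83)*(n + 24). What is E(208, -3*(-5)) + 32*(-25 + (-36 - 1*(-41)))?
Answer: -838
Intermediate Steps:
E(o, n) = -123 - 5*n (E(o, n) = -3 + (78 - 83)*(n + 24) = -3 - 5*(24 + n) = -3 + (-120 - 5*n) = -123 - 5*n)
E(208, -3*(-5)) + 32*(-25 + (-36 - 1*(-41))) = (-123 - (-15)*(-5)) + 32*(-25 + (-36 - 1*(-41))) = (-123 - 5*15) + 32*(-25 + (-36 + 41)) = (-123 - 75) + 32*(-25 + 5) = -198 + 32*(-20) = -198 - 640 = -838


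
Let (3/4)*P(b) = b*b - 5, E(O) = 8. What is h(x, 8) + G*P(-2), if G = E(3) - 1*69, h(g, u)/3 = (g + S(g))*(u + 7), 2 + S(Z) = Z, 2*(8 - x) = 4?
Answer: 1594/3 ≈ 531.33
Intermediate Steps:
x = 6 (x = 8 - ½*4 = 8 - 2 = 6)
S(Z) = -2 + Z
h(g, u) = 3*(-2 + 2*g)*(7 + u) (h(g, u) = 3*((g + (-2 + g))*(u + 7)) = 3*((-2 + 2*g)*(7 + u)) = 3*(-2 + 2*g)*(7 + u))
G = -61 (G = 8 - 1*69 = 8 - 69 = -61)
P(b) = -20/3 + 4*b²/3 (P(b) = 4*(b*b - 5)/3 = 4*(b² - 5)/3 = 4*(-5 + b²)/3 = -20/3 + 4*b²/3)
h(x, 8) + G*P(-2) = (-42 - 6*8 + 42*6 + 6*6*8) - 61*(-20/3 + (4/3)*(-2)²) = (-42 - 48 + 252 + 288) - 61*(-20/3 + (4/3)*4) = 450 - 61*(-20/3 + 16/3) = 450 - 61*(-4/3) = 450 + 244/3 = 1594/3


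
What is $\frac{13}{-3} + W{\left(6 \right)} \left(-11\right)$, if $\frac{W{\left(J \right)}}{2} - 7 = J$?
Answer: $- \frac{871}{3} \approx -290.33$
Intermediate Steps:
$W{\left(J \right)} = 14 + 2 J$
$\frac{13}{-3} + W{\left(6 \right)} \left(-11\right) = \frac{13}{-3} + \left(14 + 2 \cdot 6\right) \left(-11\right) = 13 \left(- \frac{1}{3}\right) + \left(14 + 12\right) \left(-11\right) = - \frac{13}{3} + 26 \left(-11\right) = - \frac{13}{3} - 286 = - \frac{871}{3}$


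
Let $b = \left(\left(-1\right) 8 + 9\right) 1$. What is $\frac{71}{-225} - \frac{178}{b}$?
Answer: $- \frac{40121}{225} \approx -178.32$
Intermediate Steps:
$b = 1$ ($b = \left(-8 + 9\right) 1 = 1 \cdot 1 = 1$)
$\frac{71}{-225} - \frac{178}{b} = \frac{71}{-225} - \frac{178}{1} = 71 \left(- \frac{1}{225}\right) - 178 = - \frac{71}{225} - 178 = - \frac{40121}{225}$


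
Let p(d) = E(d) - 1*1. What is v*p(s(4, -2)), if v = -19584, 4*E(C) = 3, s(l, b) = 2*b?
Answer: 4896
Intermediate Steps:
E(C) = ¾ (E(C) = (¼)*3 = ¾)
p(d) = -¼ (p(d) = ¾ - 1*1 = ¾ - 1 = -¼)
v*p(s(4, -2)) = -19584*(-¼) = 4896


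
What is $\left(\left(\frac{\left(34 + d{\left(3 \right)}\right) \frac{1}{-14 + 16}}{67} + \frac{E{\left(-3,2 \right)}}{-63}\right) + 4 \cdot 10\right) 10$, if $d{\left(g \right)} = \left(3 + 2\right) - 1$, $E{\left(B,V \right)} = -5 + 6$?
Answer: $\frac{1699700}{4221} \approx 402.68$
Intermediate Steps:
$E{\left(B,V \right)} = 1$
$d{\left(g \right)} = 4$ ($d{\left(g \right)} = 5 - 1 = 4$)
$\left(\left(\frac{\left(34 + d{\left(3 \right)}\right) \frac{1}{-14 + 16}}{67} + \frac{E{\left(-3,2 \right)}}{-63}\right) + 4 \cdot 10\right) 10 = \left(\left(\frac{\left(34 + 4\right) \frac{1}{-14 + 16}}{67} + 1 \frac{1}{-63}\right) + 4 \cdot 10\right) 10 = \left(\left(\frac{38}{2} \cdot \frac{1}{67} + 1 \left(- \frac{1}{63}\right)\right) + 40\right) 10 = \left(\left(38 \cdot \frac{1}{2} \cdot \frac{1}{67} - \frac{1}{63}\right) + 40\right) 10 = \left(\left(19 \cdot \frac{1}{67} - \frac{1}{63}\right) + 40\right) 10 = \left(\left(\frac{19}{67} - \frac{1}{63}\right) + 40\right) 10 = \left(\frac{1130}{4221} + 40\right) 10 = \frac{169970}{4221} \cdot 10 = \frac{1699700}{4221}$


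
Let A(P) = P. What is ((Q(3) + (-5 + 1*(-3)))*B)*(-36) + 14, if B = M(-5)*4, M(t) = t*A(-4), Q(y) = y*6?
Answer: -28786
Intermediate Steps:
Q(y) = 6*y
M(t) = -4*t (M(t) = t*(-4) = -4*t)
B = 80 (B = -4*(-5)*4 = 20*4 = 80)
((Q(3) + (-5 + 1*(-3)))*B)*(-36) + 14 = ((6*3 + (-5 + 1*(-3)))*80)*(-36) + 14 = ((18 + (-5 - 3))*80)*(-36) + 14 = ((18 - 8)*80)*(-36) + 14 = (10*80)*(-36) + 14 = 800*(-36) + 14 = -28800 + 14 = -28786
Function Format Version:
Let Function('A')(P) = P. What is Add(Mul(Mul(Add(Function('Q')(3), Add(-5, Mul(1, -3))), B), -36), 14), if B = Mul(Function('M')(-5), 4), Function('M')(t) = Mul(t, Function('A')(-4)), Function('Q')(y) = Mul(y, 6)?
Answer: -28786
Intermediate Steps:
Function('Q')(y) = Mul(6, y)
Function('M')(t) = Mul(-4, t) (Function('M')(t) = Mul(t, -4) = Mul(-4, t))
B = 80 (B = Mul(Mul(-4, -5), 4) = Mul(20, 4) = 80)
Add(Mul(Mul(Add(Function('Q')(3), Add(-5, Mul(1, -3))), B), -36), 14) = Add(Mul(Mul(Add(Mul(6, 3), Add(-5, Mul(1, -3))), 80), -36), 14) = Add(Mul(Mul(Add(18, Add(-5, -3)), 80), -36), 14) = Add(Mul(Mul(Add(18, -8), 80), -36), 14) = Add(Mul(Mul(10, 80), -36), 14) = Add(Mul(800, -36), 14) = Add(-28800, 14) = -28786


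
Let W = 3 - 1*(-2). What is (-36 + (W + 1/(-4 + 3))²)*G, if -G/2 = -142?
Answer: -5680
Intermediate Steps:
G = 284 (G = -2*(-142) = 284)
W = 5 (W = 3 + 2 = 5)
(-36 + (W + 1/(-4 + 3))²)*G = (-36 + (5 + 1/(-4 + 3))²)*284 = (-36 + (5 + 1/(-1))²)*284 = (-36 + (5 - 1)²)*284 = (-36 + 4²)*284 = (-36 + 16)*284 = -20*284 = -5680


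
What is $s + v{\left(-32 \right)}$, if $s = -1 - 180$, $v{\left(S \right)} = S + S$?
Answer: $-245$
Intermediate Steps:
$v{\left(S \right)} = 2 S$
$s = -181$ ($s = -1 - 180 = -181$)
$s + v{\left(-32 \right)} = -181 + 2 \left(-32\right) = -181 - 64 = -245$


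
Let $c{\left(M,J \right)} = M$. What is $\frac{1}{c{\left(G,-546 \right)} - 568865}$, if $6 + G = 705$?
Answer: $- \frac{1}{568166} \approx -1.76 \cdot 10^{-6}$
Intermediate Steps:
$G = 699$ ($G = -6 + 705 = 699$)
$\frac{1}{c{\left(G,-546 \right)} - 568865} = \frac{1}{699 - 568865} = \frac{1}{-568166} = - \frac{1}{568166}$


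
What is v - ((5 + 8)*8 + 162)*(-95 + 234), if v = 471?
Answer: -36503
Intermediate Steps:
v - ((5 + 8)*8 + 162)*(-95 + 234) = 471 - ((5 + 8)*8 + 162)*(-95 + 234) = 471 - (13*8 + 162)*139 = 471 - (104 + 162)*139 = 471 - 266*139 = 471 - 1*36974 = 471 - 36974 = -36503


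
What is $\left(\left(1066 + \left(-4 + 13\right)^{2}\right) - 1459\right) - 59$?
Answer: $-371$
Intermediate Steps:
$\left(\left(1066 + \left(-4 + 13\right)^{2}\right) - 1459\right) - 59 = \left(\left(1066 + 9^{2}\right) - 1459\right) - 59 = \left(\left(1066 + 81\right) - 1459\right) - 59 = \left(1147 - 1459\right) - 59 = -312 - 59 = -371$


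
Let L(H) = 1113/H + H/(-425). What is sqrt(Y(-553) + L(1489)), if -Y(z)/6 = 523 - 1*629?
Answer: 2*sqrt(2535936101263)/126565 ≈ 25.164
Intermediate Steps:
L(H) = 1113/H - H/425 (L(H) = 1113/H + H*(-1/425) = 1113/H - H/425)
Y(z) = 636 (Y(z) = -6*(523 - 1*629) = -6*(523 - 629) = -6*(-106) = 636)
sqrt(Y(-553) + L(1489)) = sqrt(636 + (1113/1489 - 1/425*1489)) = sqrt(636 + (1113*(1/1489) - 1489/425)) = sqrt(636 + (1113/1489 - 1489/425)) = sqrt(636 - 1744096/632825) = sqrt(400732604/632825) = 2*sqrt(2535936101263)/126565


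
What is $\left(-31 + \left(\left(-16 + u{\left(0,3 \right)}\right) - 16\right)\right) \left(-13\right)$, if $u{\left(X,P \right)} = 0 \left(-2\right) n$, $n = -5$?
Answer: $819$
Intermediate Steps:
$u{\left(X,P \right)} = 0$ ($u{\left(X,P \right)} = 0 \left(-2\right) \left(-5\right) = 0 \left(-5\right) = 0$)
$\left(-31 + \left(\left(-16 + u{\left(0,3 \right)}\right) - 16\right)\right) \left(-13\right) = \left(-31 + \left(\left(-16 + 0\right) - 16\right)\right) \left(-13\right) = \left(-31 - 32\right) \left(-13\right) = \left(-63\right) \left(-13\right) = 819$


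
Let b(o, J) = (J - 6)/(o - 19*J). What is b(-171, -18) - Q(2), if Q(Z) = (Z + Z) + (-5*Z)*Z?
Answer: 904/57 ≈ 15.860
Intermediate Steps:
Q(Z) = -5*Z² + 2*Z (Q(Z) = 2*Z - 5*Z² = -5*Z² + 2*Z)
b(o, J) = (-6 + J)/(o - 19*J)
b(-171, -18) - Q(2) = (6 - 1*(-18))/(-1*(-171) + 19*(-18)) - 2*(2 - 5*2) = (6 + 18)/(171 - 342) - 2*(2 - 10) = 24/(-171) - 2*(-8) = -1/171*24 - 1*(-16) = -8/57 + 16 = 904/57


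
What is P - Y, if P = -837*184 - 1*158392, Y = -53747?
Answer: -258653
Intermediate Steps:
P = -312400 (P = -154008 - 158392 = -312400)
P - Y = -312400 - 1*(-53747) = -312400 + 53747 = -258653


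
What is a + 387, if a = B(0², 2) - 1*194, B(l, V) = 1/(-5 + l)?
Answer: 964/5 ≈ 192.80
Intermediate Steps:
a = -971/5 (a = 1/(-5 + 0²) - 1*194 = 1/(-5 + 0) - 194 = 1/(-5) - 194 = -⅕ - 194 = -971/5 ≈ -194.20)
a + 387 = -971/5 + 387 = 964/5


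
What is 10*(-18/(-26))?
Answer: 90/13 ≈ 6.9231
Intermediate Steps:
10*(-18/(-26)) = 10*(-18*(-1/26)) = 10*(9/13) = 90/13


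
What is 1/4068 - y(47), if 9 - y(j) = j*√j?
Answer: -36611/4068 + 47*√47 ≈ 313.22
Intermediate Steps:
y(j) = 9 - j^(3/2) (y(j) = 9 - j*√j = 9 - j^(3/2))
1/4068 - y(47) = 1/4068 - (9 - 47^(3/2)) = 1/4068 - (9 - 47*√47) = 1/4068 + (-9 + 47*√47) = -36611/4068 + 47*√47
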